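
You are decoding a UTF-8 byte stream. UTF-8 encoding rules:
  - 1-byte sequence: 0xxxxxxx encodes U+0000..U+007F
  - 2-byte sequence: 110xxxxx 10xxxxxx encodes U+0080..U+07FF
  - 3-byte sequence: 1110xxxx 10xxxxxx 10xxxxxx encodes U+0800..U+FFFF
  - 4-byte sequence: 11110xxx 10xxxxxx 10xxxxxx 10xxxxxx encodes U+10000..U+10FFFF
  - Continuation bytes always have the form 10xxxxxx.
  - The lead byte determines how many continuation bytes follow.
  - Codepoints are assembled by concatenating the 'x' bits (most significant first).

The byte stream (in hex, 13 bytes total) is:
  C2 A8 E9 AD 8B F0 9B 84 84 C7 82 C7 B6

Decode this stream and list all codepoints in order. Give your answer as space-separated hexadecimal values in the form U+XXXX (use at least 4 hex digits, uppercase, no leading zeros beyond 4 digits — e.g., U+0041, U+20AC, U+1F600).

Answer: U+00A8 U+9B4B U+1B104 U+01C2 U+01F6

Derivation:
Byte[0]=C2: 2-byte lead, need 1 cont bytes. acc=0x2
Byte[1]=A8: continuation. acc=(acc<<6)|0x28=0xA8
Completed: cp=U+00A8 (starts at byte 0)
Byte[2]=E9: 3-byte lead, need 2 cont bytes. acc=0x9
Byte[3]=AD: continuation. acc=(acc<<6)|0x2D=0x26D
Byte[4]=8B: continuation. acc=(acc<<6)|0x0B=0x9B4B
Completed: cp=U+9B4B (starts at byte 2)
Byte[5]=F0: 4-byte lead, need 3 cont bytes. acc=0x0
Byte[6]=9B: continuation. acc=(acc<<6)|0x1B=0x1B
Byte[7]=84: continuation. acc=(acc<<6)|0x04=0x6C4
Byte[8]=84: continuation. acc=(acc<<6)|0x04=0x1B104
Completed: cp=U+1B104 (starts at byte 5)
Byte[9]=C7: 2-byte lead, need 1 cont bytes. acc=0x7
Byte[10]=82: continuation. acc=(acc<<6)|0x02=0x1C2
Completed: cp=U+01C2 (starts at byte 9)
Byte[11]=C7: 2-byte lead, need 1 cont bytes. acc=0x7
Byte[12]=B6: continuation. acc=(acc<<6)|0x36=0x1F6
Completed: cp=U+01F6 (starts at byte 11)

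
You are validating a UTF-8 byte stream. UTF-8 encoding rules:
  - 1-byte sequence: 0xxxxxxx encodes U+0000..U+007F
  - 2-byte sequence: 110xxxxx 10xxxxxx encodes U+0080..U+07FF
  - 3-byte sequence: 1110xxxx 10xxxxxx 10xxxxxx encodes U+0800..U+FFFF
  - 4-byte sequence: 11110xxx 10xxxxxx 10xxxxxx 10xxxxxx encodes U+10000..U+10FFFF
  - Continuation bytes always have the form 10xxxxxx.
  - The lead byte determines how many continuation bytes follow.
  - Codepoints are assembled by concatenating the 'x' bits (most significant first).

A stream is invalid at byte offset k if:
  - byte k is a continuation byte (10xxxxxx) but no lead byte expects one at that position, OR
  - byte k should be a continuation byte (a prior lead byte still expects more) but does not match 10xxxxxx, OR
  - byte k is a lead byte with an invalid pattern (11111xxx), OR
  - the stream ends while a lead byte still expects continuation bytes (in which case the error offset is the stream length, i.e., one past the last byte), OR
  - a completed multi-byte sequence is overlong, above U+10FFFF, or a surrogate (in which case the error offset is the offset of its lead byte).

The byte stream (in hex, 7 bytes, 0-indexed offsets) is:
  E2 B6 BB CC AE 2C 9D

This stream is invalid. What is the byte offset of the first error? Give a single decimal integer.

Answer: 6

Derivation:
Byte[0]=E2: 3-byte lead, need 2 cont bytes. acc=0x2
Byte[1]=B6: continuation. acc=(acc<<6)|0x36=0xB6
Byte[2]=BB: continuation. acc=(acc<<6)|0x3B=0x2DBB
Completed: cp=U+2DBB (starts at byte 0)
Byte[3]=CC: 2-byte lead, need 1 cont bytes. acc=0xC
Byte[4]=AE: continuation. acc=(acc<<6)|0x2E=0x32E
Completed: cp=U+032E (starts at byte 3)
Byte[5]=2C: 1-byte ASCII. cp=U+002C
Byte[6]=9D: INVALID lead byte (not 0xxx/110x/1110/11110)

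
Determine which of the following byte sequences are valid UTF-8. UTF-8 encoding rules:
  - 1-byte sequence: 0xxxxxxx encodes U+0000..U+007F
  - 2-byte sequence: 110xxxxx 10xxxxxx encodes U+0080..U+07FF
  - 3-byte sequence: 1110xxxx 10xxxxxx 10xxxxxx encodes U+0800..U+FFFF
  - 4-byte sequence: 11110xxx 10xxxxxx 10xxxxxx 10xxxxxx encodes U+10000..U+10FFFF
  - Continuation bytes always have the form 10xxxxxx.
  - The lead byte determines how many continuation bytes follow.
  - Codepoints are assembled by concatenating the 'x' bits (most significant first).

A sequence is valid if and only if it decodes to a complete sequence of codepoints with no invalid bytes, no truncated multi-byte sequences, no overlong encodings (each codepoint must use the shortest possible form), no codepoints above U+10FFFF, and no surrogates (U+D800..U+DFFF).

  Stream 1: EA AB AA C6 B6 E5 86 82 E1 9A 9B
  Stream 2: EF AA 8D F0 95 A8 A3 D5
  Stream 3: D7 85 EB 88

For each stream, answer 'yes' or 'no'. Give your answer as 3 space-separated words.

Answer: yes no no

Derivation:
Stream 1: decodes cleanly. VALID
Stream 2: error at byte offset 8. INVALID
Stream 3: error at byte offset 4. INVALID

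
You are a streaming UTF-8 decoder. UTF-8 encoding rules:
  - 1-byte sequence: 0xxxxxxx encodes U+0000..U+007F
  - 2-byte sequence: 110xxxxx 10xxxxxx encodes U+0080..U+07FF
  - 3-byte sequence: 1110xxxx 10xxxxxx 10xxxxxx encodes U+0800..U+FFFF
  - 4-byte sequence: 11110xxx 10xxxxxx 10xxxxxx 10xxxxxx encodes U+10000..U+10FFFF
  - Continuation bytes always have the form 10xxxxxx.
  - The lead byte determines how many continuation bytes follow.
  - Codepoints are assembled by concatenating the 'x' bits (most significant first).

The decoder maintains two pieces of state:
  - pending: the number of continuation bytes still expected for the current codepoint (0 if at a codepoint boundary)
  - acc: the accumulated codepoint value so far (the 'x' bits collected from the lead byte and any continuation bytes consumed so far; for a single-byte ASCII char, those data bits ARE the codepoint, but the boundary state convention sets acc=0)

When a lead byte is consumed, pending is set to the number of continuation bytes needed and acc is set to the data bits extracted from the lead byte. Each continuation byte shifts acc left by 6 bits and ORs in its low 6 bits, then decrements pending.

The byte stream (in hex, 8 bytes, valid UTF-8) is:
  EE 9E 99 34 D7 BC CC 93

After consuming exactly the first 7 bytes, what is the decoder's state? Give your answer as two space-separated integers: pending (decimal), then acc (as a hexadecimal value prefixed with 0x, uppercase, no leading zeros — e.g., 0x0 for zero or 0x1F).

Answer: 1 0xC

Derivation:
Byte[0]=EE: 3-byte lead. pending=2, acc=0xE
Byte[1]=9E: continuation. acc=(acc<<6)|0x1E=0x39E, pending=1
Byte[2]=99: continuation. acc=(acc<<6)|0x19=0xE799, pending=0
Byte[3]=34: 1-byte. pending=0, acc=0x0
Byte[4]=D7: 2-byte lead. pending=1, acc=0x17
Byte[5]=BC: continuation. acc=(acc<<6)|0x3C=0x5FC, pending=0
Byte[6]=CC: 2-byte lead. pending=1, acc=0xC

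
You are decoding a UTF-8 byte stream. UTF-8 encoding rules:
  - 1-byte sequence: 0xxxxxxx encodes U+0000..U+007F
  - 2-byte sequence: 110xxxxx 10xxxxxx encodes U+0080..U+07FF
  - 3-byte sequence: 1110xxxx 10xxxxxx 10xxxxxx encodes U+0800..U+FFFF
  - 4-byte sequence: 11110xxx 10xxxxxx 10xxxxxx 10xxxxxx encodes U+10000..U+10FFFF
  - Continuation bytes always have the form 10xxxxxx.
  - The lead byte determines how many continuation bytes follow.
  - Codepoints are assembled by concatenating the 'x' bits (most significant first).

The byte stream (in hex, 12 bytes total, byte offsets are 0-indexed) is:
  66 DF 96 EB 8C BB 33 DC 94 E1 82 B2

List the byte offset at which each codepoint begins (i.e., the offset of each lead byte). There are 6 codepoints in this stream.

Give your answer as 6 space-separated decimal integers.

Answer: 0 1 3 6 7 9

Derivation:
Byte[0]=66: 1-byte ASCII. cp=U+0066
Byte[1]=DF: 2-byte lead, need 1 cont bytes. acc=0x1F
Byte[2]=96: continuation. acc=(acc<<6)|0x16=0x7D6
Completed: cp=U+07D6 (starts at byte 1)
Byte[3]=EB: 3-byte lead, need 2 cont bytes. acc=0xB
Byte[4]=8C: continuation. acc=(acc<<6)|0x0C=0x2CC
Byte[5]=BB: continuation. acc=(acc<<6)|0x3B=0xB33B
Completed: cp=U+B33B (starts at byte 3)
Byte[6]=33: 1-byte ASCII. cp=U+0033
Byte[7]=DC: 2-byte lead, need 1 cont bytes. acc=0x1C
Byte[8]=94: continuation. acc=(acc<<6)|0x14=0x714
Completed: cp=U+0714 (starts at byte 7)
Byte[9]=E1: 3-byte lead, need 2 cont bytes. acc=0x1
Byte[10]=82: continuation. acc=(acc<<6)|0x02=0x42
Byte[11]=B2: continuation. acc=(acc<<6)|0x32=0x10B2
Completed: cp=U+10B2 (starts at byte 9)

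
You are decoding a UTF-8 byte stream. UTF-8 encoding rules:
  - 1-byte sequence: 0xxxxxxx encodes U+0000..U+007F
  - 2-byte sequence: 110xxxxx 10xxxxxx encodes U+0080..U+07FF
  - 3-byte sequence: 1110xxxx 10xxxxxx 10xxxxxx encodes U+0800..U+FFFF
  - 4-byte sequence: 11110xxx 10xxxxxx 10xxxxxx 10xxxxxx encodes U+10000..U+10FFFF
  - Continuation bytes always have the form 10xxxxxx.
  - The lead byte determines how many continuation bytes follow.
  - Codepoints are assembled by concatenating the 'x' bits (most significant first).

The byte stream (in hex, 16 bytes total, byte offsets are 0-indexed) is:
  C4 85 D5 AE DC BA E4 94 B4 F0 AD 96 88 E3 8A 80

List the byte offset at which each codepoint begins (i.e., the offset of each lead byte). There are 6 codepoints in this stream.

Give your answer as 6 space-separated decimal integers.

Byte[0]=C4: 2-byte lead, need 1 cont bytes. acc=0x4
Byte[1]=85: continuation. acc=(acc<<6)|0x05=0x105
Completed: cp=U+0105 (starts at byte 0)
Byte[2]=D5: 2-byte lead, need 1 cont bytes. acc=0x15
Byte[3]=AE: continuation. acc=(acc<<6)|0x2E=0x56E
Completed: cp=U+056E (starts at byte 2)
Byte[4]=DC: 2-byte lead, need 1 cont bytes. acc=0x1C
Byte[5]=BA: continuation. acc=(acc<<6)|0x3A=0x73A
Completed: cp=U+073A (starts at byte 4)
Byte[6]=E4: 3-byte lead, need 2 cont bytes. acc=0x4
Byte[7]=94: continuation. acc=(acc<<6)|0x14=0x114
Byte[8]=B4: continuation. acc=(acc<<6)|0x34=0x4534
Completed: cp=U+4534 (starts at byte 6)
Byte[9]=F0: 4-byte lead, need 3 cont bytes. acc=0x0
Byte[10]=AD: continuation. acc=(acc<<6)|0x2D=0x2D
Byte[11]=96: continuation. acc=(acc<<6)|0x16=0xB56
Byte[12]=88: continuation. acc=(acc<<6)|0x08=0x2D588
Completed: cp=U+2D588 (starts at byte 9)
Byte[13]=E3: 3-byte lead, need 2 cont bytes. acc=0x3
Byte[14]=8A: continuation. acc=(acc<<6)|0x0A=0xCA
Byte[15]=80: continuation. acc=(acc<<6)|0x00=0x3280
Completed: cp=U+3280 (starts at byte 13)

Answer: 0 2 4 6 9 13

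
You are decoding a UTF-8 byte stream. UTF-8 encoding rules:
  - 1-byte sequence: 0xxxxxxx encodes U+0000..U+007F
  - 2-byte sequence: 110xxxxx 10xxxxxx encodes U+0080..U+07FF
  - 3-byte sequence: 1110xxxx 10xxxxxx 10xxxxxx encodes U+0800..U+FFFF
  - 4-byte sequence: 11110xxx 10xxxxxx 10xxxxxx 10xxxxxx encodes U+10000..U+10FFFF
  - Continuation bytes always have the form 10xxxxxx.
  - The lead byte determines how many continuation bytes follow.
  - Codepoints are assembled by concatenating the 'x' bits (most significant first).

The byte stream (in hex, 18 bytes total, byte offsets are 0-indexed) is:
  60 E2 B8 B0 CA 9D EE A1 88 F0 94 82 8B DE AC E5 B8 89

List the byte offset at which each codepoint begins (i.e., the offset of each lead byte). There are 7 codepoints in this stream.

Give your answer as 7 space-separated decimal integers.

Answer: 0 1 4 6 9 13 15

Derivation:
Byte[0]=60: 1-byte ASCII. cp=U+0060
Byte[1]=E2: 3-byte lead, need 2 cont bytes. acc=0x2
Byte[2]=B8: continuation. acc=(acc<<6)|0x38=0xB8
Byte[3]=B0: continuation. acc=(acc<<6)|0x30=0x2E30
Completed: cp=U+2E30 (starts at byte 1)
Byte[4]=CA: 2-byte lead, need 1 cont bytes. acc=0xA
Byte[5]=9D: continuation. acc=(acc<<6)|0x1D=0x29D
Completed: cp=U+029D (starts at byte 4)
Byte[6]=EE: 3-byte lead, need 2 cont bytes. acc=0xE
Byte[7]=A1: continuation. acc=(acc<<6)|0x21=0x3A1
Byte[8]=88: continuation. acc=(acc<<6)|0x08=0xE848
Completed: cp=U+E848 (starts at byte 6)
Byte[9]=F0: 4-byte lead, need 3 cont bytes. acc=0x0
Byte[10]=94: continuation. acc=(acc<<6)|0x14=0x14
Byte[11]=82: continuation. acc=(acc<<6)|0x02=0x502
Byte[12]=8B: continuation. acc=(acc<<6)|0x0B=0x1408B
Completed: cp=U+1408B (starts at byte 9)
Byte[13]=DE: 2-byte lead, need 1 cont bytes. acc=0x1E
Byte[14]=AC: continuation. acc=(acc<<6)|0x2C=0x7AC
Completed: cp=U+07AC (starts at byte 13)
Byte[15]=E5: 3-byte lead, need 2 cont bytes. acc=0x5
Byte[16]=B8: continuation. acc=(acc<<6)|0x38=0x178
Byte[17]=89: continuation. acc=(acc<<6)|0x09=0x5E09
Completed: cp=U+5E09 (starts at byte 15)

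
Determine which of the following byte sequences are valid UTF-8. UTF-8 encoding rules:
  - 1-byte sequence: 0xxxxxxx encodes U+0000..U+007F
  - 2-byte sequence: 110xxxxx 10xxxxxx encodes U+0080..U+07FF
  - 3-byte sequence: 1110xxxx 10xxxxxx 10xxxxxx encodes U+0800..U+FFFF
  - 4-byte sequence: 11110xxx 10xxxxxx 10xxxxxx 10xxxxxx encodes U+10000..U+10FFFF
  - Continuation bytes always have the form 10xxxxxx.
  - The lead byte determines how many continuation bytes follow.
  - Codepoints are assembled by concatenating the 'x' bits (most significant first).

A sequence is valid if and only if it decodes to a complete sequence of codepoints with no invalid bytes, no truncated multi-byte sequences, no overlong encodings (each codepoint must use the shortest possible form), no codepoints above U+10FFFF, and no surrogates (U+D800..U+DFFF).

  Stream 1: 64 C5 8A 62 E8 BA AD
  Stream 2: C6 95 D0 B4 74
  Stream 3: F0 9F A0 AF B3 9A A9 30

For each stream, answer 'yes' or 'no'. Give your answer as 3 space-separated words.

Stream 1: decodes cleanly. VALID
Stream 2: decodes cleanly. VALID
Stream 3: error at byte offset 4. INVALID

Answer: yes yes no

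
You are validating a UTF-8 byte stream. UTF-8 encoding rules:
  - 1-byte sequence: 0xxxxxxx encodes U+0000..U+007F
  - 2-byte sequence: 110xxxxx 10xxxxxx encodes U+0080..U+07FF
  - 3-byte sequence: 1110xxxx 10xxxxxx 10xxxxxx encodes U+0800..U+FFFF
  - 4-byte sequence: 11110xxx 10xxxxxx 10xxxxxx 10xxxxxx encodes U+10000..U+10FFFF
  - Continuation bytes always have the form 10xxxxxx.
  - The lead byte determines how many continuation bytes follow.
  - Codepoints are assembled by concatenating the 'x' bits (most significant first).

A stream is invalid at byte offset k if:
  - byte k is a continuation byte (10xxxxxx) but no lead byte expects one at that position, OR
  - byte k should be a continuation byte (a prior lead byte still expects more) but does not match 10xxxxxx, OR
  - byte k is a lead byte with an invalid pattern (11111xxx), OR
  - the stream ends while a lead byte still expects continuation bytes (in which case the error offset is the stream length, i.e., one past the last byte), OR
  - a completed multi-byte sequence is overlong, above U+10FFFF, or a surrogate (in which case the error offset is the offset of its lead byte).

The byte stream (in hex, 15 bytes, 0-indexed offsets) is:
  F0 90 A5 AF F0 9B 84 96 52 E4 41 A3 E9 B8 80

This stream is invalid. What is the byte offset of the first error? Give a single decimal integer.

Byte[0]=F0: 4-byte lead, need 3 cont bytes. acc=0x0
Byte[1]=90: continuation. acc=(acc<<6)|0x10=0x10
Byte[2]=A5: continuation. acc=(acc<<6)|0x25=0x425
Byte[3]=AF: continuation. acc=(acc<<6)|0x2F=0x1096F
Completed: cp=U+1096F (starts at byte 0)
Byte[4]=F0: 4-byte lead, need 3 cont bytes. acc=0x0
Byte[5]=9B: continuation. acc=(acc<<6)|0x1B=0x1B
Byte[6]=84: continuation. acc=(acc<<6)|0x04=0x6C4
Byte[7]=96: continuation. acc=(acc<<6)|0x16=0x1B116
Completed: cp=U+1B116 (starts at byte 4)
Byte[8]=52: 1-byte ASCII. cp=U+0052
Byte[9]=E4: 3-byte lead, need 2 cont bytes. acc=0x4
Byte[10]=41: expected 10xxxxxx continuation. INVALID

Answer: 10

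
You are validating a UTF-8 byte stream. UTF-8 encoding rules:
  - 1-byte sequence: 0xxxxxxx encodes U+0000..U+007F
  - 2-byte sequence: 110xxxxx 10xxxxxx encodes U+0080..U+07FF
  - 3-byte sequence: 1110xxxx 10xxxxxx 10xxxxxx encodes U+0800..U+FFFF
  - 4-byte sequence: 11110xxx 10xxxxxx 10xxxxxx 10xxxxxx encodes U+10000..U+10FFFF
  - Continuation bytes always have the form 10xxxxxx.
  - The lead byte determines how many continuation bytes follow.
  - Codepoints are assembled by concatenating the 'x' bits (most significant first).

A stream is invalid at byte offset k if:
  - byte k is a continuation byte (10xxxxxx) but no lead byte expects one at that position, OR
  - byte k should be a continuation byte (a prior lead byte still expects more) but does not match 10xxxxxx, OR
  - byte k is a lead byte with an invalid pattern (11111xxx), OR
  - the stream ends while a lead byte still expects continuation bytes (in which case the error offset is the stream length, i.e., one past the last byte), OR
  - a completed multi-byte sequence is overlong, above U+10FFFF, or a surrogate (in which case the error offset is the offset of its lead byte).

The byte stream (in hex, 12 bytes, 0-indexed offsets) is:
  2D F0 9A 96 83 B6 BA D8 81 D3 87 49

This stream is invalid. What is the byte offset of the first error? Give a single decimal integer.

Byte[0]=2D: 1-byte ASCII. cp=U+002D
Byte[1]=F0: 4-byte lead, need 3 cont bytes. acc=0x0
Byte[2]=9A: continuation. acc=(acc<<6)|0x1A=0x1A
Byte[3]=96: continuation. acc=(acc<<6)|0x16=0x696
Byte[4]=83: continuation. acc=(acc<<6)|0x03=0x1A583
Completed: cp=U+1A583 (starts at byte 1)
Byte[5]=B6: INVALID lead byte (not 0xxx/110x/1110/11110)

Answer: 5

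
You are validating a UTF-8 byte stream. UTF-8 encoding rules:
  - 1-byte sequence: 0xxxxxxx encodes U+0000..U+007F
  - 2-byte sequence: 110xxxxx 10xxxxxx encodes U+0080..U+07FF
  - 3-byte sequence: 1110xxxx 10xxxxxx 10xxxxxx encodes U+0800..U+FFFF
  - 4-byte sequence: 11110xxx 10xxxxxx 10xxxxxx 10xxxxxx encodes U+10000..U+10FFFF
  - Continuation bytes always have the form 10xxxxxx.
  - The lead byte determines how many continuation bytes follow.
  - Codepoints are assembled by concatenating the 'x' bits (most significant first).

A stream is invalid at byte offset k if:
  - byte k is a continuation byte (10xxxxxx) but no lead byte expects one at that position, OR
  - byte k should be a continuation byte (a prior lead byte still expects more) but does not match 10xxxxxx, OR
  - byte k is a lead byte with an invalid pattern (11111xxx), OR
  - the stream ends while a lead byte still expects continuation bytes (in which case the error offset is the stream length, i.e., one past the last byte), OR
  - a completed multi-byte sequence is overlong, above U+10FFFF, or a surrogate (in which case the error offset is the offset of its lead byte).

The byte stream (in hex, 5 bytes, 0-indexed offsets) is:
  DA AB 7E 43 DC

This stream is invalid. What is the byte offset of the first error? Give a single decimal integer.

Answer: 5

Derivation:
Byte[0]=DA: 2-byte lead, need 1 cont bytes. acc=0x1A
Byte[1]=AB: continuation. acc=(acc<<6)|0x2B=0x6AB
Completed: cp=U+06AB (starts at byte 0)
Byte[2]=7E: 1-byte ASCII. cp=U+007E
Byte[3]=43: 1-byte ASCII. cp=U+0043
Byte[4]=DC: 2-byte lead, need 1 cont bytes. acc=0x1C
Byte[5]: stream ended, expected continuation. INVALID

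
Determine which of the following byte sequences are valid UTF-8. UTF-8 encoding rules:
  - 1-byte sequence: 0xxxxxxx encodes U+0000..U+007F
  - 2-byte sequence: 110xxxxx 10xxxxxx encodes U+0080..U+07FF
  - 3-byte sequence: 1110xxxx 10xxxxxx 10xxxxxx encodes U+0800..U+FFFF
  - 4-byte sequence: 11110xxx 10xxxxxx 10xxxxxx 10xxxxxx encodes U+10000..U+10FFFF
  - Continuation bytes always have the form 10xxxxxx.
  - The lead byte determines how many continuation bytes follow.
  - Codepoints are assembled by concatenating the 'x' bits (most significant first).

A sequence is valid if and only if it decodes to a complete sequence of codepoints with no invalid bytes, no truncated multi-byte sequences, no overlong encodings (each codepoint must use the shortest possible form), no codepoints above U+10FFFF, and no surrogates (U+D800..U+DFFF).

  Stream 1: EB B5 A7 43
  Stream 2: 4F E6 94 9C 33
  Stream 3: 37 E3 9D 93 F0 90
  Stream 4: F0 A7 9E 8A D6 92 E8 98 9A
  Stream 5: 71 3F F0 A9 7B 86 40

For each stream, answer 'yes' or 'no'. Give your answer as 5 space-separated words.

Stream 1: decodes cleanly. VALID
Stream 2: decodes cleanly. VALID
Stream 3: error at byte offset 6. INVALID
Stream 4: decodes cleanly. VALID
Stream 5: error at byte offset 4. INVALID

Answer: yes yes no yes no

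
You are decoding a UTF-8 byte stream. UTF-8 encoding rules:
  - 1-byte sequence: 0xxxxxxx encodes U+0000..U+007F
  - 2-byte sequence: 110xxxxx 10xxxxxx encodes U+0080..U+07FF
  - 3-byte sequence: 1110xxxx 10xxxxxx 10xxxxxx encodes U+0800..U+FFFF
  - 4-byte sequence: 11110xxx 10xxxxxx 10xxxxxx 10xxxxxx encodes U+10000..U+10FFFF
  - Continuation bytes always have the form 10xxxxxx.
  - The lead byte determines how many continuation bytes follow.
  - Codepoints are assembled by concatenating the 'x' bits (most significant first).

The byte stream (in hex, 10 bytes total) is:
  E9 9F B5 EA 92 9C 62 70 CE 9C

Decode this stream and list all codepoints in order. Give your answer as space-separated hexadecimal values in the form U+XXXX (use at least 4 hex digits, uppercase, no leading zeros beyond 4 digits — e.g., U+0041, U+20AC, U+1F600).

Byte[0]=E9: 3-byte lead, need 2 cont bytes. acc=0x9
Byte[1]=9F: continuation. acc=(acc<<6)|0x1F=0x25F
Byte[2]=B5: continuation. acc=(acc<<6)|0x35=0x97F5
Completed: cp=U+97F5 (starts at byte 0)
Byte[3]=EA: 3-byte lead, need 2 cont bytes. acc=0xA
Byte[4]=92: continuation. acc=(acc<<6)|0x12=0x292
Byte[5]=9C: continuation. acc=(acc<<6)|0x1C=0xA49C
Completed: cp=U+A49C (starts at byte 3)
Byte[6]=62: 1-byte ASCII. cp=U+0062
Byte[7]=70: 1-byte ASCII. cp=U+0070
Byte[8]=CE: 2-byte lead, need 1 cont bytes. acc=0xE
Byte[9]=9C: continuation. acc=(acc<<6)|0x1C=0x39C
Completed: cp=U+039C (starts at byte 8)

Answer: U+97F5 U+A49C U+0062 U+0070 U+039C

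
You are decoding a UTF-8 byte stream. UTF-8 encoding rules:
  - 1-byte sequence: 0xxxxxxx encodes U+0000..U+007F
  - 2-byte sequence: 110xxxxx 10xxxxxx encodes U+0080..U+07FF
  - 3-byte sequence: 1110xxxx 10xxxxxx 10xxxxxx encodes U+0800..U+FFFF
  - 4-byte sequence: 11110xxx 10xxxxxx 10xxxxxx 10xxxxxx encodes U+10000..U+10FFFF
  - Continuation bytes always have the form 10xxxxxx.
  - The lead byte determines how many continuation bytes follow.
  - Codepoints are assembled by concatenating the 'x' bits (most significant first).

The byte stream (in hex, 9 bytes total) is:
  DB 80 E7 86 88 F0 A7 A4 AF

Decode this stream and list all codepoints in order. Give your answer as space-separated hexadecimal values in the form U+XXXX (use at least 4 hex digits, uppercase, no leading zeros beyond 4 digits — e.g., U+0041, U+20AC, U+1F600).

Byte[0]=DB: 2-byte lead, need 1 cont bytes. acc=0x1B
Byte[1]=80: continuation. acc=(acc<<6)|0x00=0x6C0
Completed: cp=U+06C0 (starts at byte 0)
Byte[2]=E7: 3-byte lead, need 2 cont bytes. acc=0x7
Byte[3]=86: continuation. acc=(acc<<6)|0x06=0x1C6
Byte[4]=88: continuation. acc=(acc<<6)|0x08=0x7188
Completed: cp=U+7188 (starts at byte 2)
Byte[5]=F0: 4-byte lead, need 3 cont bytes. acc=0x0
Byte[6]=A7: continuation. acc=(acc<<6)|0x27=0x27
Byte[7]=A4: continuation. acc=(acc<<6)|0x24=0x9E4
Byte[8]=AF: continuation. acc=(acc<<6)|0x2F=0x2792F
Completed: cp=U+2792F (starts at byte 5)

Answer: U+06C0 U+7188 U+2792F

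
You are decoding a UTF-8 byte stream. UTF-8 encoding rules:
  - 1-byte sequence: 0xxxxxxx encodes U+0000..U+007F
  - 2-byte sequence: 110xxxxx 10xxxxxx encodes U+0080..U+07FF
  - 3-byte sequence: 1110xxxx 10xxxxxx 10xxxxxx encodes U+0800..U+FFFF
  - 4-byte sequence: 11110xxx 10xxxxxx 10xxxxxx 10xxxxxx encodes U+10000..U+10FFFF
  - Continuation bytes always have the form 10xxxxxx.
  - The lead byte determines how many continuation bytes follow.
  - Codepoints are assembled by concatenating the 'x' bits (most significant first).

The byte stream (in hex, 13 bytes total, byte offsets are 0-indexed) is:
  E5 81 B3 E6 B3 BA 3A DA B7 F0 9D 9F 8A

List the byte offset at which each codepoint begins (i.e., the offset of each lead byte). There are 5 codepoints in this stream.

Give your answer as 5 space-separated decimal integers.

Byte[0]=E5: 3-byte lead, need 2 cont bytes. acc=0x5
Byte[1]=81: continuation. acc=(acc<<6)|0x01=0x141
Byte[2]=B3: continuation. acc=(acc<<6)|0x33=0x5073
Completed: cp=U+5073 (starts at byte 0)
Byte[3]=E6: 3-byte lead, need 2 cont bytes. acc=0x6
Byte[4]=B3: continuation. acc=(acc<<6)|0x33=0x1B3
Byte[5]=BA: continuation. acc=(acc<<6)|0x3A=0x6CFA
Completed: cp=U+6CFA (starts at byte 3)
Byte[6]=3A: 1-byte ASCII. cp=U+003A
Byte[7]=DA: 2-byte lead, need 1 cont bytes. acc=0x1A
Byte[8]=B7: continuation. acc=(acc<<6)|0x37=0x6B7
Completed: cp=U+06B7 (starts at byte 7)
Byte[9]=F0: 4-byte lead, need 3 cont bytes. acc=0x0
Byte[10]=9D: continuation. acc=(acc<<6)|0x1D=0x1D
Byte[11]=9F: continuation. acc=(acc<<6)|0x1F=0x75F
Byte[12]=8A: continuation. acc=(acc<<6)|0x0A=0x1D7CA
Completed: cp=U+1D7CA (starts at byte 9)

Answer: 0 3 6 7 9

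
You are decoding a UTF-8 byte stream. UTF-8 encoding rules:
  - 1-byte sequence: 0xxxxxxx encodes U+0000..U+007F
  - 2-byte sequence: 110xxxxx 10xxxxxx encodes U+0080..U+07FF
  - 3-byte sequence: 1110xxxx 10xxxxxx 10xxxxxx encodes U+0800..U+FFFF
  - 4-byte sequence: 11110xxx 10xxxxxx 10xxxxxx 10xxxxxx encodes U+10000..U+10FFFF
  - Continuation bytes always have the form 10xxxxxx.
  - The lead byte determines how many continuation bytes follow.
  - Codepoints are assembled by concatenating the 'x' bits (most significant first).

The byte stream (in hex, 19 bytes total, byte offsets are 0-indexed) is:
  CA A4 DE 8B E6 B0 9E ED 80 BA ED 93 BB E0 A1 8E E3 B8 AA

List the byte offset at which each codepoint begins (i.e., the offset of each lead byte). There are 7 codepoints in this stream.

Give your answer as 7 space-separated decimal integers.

Byte[0]=CA: 2-byte lead, need 1 cont bytes. acc=0xA
Byte[1]=A4: continuation. acc=(acc<<6)|0x24=0x2A4
Completed: cp=U+02A4 (starts at byte 0)
Byte[2]=DE: 2-byte lead, need 1 cont bytes. acc=0x1E
Byte[3]=8B: continuation. acc=(acc<<6)|0x0B=0x78B
Completed: cp=U+078B (starts at byte 2)
Byte[4]=E6: 3-byte lead, need 2 cont bytes. acc=0x6
Byte[5]=B0: continuation. acc=(acc<<6)|0x30=0x1B0
Byte[6]=9E: continuation. acc=(acc<<6)|0x1E=0x6C1E
Completed: cp=U+6C1E (starts at byte 4)
Byte[7]=ED: 3-byte lead, need 2 cont bytes. acc=0xD
Byte[8]=80: continuation. acc=(acc<<6)|0x00=0x340
Byte[9]=BA: continuation. acc=(acc<<6)|0x3A=0xD03A
Completed: cp=U+D03A (starts at byte 7)
Byte[10]=ED: 3-byte lead, need 2 cont bytes. acc=0xD
Byte[11]=93: continuation. acc=(acc<<6)|0x13=0x353
Byte[12]=BB: continuation. acc=(acc<<6)|0x3B=0xD4FB
Completed: cp=U+D4FB (starts at byte 10)
Byte[13]=E0: 3-byte lead, need 2 cont bytes. acc=0x0
Byte[14]=A1: continuation. acc=(acc<<6)|0x21=0x21
Byte[15]=8E: continuation. acc=(acc<<6)|0x0E=0x84E
Completed: cp=U+084E (starts at byte 13)
Byte[16]=E3: 3-byte lead, need 2 cont bytes. acc=0x3
Byte[17]=B8: continuation. acc=(acc<<6)|0x38=0xF8
Byte[18]=AA: continuation. acc=(acc<<6)|0x2A=0x3E2A
Completed: cp=U+3E2A (starts at byte 16)

Answer: 0 2 4 7 10 13 16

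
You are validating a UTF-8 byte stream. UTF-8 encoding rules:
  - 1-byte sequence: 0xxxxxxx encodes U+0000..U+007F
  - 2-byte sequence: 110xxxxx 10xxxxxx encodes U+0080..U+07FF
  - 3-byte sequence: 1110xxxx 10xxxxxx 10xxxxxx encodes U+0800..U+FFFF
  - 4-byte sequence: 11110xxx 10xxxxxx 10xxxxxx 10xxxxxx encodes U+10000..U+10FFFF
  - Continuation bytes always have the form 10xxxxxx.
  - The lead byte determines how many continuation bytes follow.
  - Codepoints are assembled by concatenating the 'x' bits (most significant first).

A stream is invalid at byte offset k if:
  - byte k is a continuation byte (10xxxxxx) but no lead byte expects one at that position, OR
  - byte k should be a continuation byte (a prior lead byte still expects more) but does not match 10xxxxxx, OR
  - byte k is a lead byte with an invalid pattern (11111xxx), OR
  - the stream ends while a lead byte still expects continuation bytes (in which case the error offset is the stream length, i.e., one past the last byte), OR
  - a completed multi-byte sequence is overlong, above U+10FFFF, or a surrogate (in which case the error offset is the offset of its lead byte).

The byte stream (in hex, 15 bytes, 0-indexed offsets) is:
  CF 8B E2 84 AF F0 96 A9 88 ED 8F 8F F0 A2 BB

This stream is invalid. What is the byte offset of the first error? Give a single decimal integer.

Answer: 15

Derivation:
Byte[0]=CF: 2-byte lead, need 1 cont bytes. acc=0xF
Byte[1]=8B: continuation. acc=(acc<<6)|0x0B=0x3CB
Completed: cp=U+03CB (starts at byte 0)
Byte[2]=E2: 3-byte lead, need 2 cont bytes. acc=0x2
Byte[3]=84: continuation. acc=(acc<<6)|0x04=0x84
Byte[4]=AF: continuation. acc=(acc<<6)|0x2F=0x212F
Completed: cp=U+212F (starts at byte 2)
Byte[5]=F0: 4-byte lead, need 3 cont bytes. acc=0x0
Byte[6]=96: continuation. acc=(acc<<6)|0x16=0x16
Byte[7]=A9: continuation. acc=(acc<<6)|0x29=0x5A9
Byte[8]=88: continuation. acc=(acc<<6)|0x08=0x16A48
Completed: cp=U+16A48 (starts at byte 5)
Byte[9]=ED: 3-byte lead, need 2 cont bytes. acc=0xD
Byte[10]=8F: continuation. acc=(acc<<6)|0x0F=0x34F
Byte[11]=8F: continuation. acc=(acc<<6)|0x0F=0xD3CF
Completed: cp=U+D3CF (starts at byte 9)
Byte[12]=F0: 4-byte lead, need 3 cont bytes. acc=0x0
Byte[13]=A2: continuation. acc=(acc<<6)|0x22=0x22
Byte[14]=BB: continuation. acc=(acc<<6)|0x3B=0x8BB
Byte[15]: stream ended, expected continuation. INVALID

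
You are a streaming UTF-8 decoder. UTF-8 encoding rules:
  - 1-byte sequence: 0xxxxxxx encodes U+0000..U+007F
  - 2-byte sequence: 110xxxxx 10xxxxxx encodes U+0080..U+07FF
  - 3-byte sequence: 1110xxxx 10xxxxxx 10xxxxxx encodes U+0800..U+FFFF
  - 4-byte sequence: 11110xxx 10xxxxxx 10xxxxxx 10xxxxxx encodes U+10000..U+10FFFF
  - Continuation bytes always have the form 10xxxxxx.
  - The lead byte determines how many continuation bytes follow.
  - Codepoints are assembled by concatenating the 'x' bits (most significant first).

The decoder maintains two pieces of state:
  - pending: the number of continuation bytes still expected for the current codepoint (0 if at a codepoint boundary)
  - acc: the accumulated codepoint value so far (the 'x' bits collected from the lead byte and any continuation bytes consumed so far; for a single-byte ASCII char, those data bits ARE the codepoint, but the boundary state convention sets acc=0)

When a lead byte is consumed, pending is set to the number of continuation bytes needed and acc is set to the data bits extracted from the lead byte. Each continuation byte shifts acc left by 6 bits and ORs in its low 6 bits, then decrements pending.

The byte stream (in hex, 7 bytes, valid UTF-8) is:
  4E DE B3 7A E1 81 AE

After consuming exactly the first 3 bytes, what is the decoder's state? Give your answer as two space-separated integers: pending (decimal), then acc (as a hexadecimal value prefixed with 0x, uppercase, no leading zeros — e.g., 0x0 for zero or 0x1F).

Byte[0]=4E: 1-byte. pending=0, acc=0x0
Byte[1]=DE: 2-byte lead. pending=1, acc=0x1E
Byte[2]=B3: continuation. acc=(acc<<6)|0x33=0x7B3, pending=0

Answer: 0 0x7B3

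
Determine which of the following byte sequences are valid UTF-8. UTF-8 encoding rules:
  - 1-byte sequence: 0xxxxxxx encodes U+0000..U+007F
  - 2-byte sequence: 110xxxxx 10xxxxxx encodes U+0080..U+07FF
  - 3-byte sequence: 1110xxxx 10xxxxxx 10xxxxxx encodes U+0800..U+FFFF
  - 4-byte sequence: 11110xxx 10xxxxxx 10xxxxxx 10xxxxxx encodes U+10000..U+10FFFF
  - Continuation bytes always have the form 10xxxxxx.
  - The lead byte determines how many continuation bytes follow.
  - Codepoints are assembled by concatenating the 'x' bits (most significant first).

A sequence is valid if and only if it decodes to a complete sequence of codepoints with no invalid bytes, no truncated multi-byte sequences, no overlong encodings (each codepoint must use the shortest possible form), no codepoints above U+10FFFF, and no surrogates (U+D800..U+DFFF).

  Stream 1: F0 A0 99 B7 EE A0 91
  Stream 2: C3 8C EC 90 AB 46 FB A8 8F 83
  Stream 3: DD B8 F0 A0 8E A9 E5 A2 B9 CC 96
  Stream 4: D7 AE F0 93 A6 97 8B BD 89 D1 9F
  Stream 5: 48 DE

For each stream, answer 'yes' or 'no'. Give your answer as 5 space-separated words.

Answer: yes no yes no no

Derivation:
Stream 1: decodes cleanly. VALID
Stream 2: error at byte offset 6. INVALID
Stream 3: decodes cleanly. VALID
Stream 4: error at byte offset 6. INVALID
Stream 5: error at byte offset 2. INVALID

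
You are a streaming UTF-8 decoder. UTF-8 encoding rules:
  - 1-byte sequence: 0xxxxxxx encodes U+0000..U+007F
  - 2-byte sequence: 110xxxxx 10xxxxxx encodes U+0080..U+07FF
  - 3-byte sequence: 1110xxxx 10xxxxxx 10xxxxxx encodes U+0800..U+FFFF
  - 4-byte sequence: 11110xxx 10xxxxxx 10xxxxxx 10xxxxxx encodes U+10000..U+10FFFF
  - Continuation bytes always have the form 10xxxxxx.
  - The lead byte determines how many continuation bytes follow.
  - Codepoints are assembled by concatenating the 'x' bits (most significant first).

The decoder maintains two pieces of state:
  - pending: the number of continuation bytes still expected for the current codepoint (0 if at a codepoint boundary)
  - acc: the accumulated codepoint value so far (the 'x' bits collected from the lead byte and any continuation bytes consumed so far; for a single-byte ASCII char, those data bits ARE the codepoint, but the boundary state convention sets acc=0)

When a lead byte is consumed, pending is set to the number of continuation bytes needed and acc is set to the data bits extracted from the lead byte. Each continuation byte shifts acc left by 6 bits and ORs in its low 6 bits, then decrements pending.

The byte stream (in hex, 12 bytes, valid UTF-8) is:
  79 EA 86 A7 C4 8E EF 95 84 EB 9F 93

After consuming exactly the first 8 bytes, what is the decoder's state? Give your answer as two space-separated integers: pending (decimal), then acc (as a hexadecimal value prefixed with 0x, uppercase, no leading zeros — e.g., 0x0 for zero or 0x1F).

Byte[0]=79: 1-byte. pending=0, acc=0x0
Byte[1]=EA: 3-byte lead. pending=2, acc=0xA
Byte[2]=86: continuation. acc=(acc<<6)|0x06=0x286, pending=1
Byte[3]=A7: continuation. acc=(acc<<6)|0x27=0xA1A7, pending=0
Byte[4]=C4: 2-byte lead. pending=1, acc=0x4
Byte[5]=8E: continuation. acc=(acc<<6)|0x0E=0x10E, pending=0
Byte[6]=EF: 3-byte lead. pending=2, acc=0xF
Byte[7]=95: continuation. acc=(acc<<6)|0x15=0x3D5, pending=1

Answer: 1 0x3D5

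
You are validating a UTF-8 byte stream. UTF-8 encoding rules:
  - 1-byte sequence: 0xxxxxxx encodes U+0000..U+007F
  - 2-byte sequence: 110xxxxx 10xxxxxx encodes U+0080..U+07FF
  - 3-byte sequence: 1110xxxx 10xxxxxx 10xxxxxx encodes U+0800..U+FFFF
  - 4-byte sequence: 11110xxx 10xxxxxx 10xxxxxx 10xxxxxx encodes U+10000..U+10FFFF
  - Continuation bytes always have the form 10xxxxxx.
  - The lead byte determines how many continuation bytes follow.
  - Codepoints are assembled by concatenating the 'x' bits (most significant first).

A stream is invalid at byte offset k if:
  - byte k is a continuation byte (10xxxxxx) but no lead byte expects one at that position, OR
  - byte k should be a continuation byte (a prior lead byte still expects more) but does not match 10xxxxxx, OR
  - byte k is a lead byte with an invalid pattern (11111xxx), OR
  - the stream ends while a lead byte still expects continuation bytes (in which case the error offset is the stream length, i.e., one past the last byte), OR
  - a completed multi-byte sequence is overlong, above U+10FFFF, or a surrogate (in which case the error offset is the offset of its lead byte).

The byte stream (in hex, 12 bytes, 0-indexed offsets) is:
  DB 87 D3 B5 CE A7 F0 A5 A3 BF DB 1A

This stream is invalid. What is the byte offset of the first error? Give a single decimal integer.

Byte[0]=DB: 2-byte lead, need 1 cont bytes. acc=0x1B
Byte[1]=87: continuation. acc=(acc<<6)|0x07=0x6C7
Completed: cp=U+06C7 (starts at byte 0)
Byte[2]=D3: 2-byte lead, need 1 cont bytes. acc=0x13
Byte[3]=B5: continuation. acc=(acc<<6)|0x35=0x4F5
Completed: cp=U+04F5 (starts at byte 2)
Byte[4]=CE: 2-byte lead, need 1 cont bytes. acc=0xE
Byte[5]=A7: continuation. acc=(acc<<6)|0x27=0x3A7
Completed: cp=U+03A7 (starts at byte 4)
Byte[6]=F0: 4-byte lead, need 3 cont bytes. acc=0x0
Byte[7]=A5: continuation. acc=(acc<<6)|0x25=0x25
Byte[8]=A3: continuation. acc=(acc<<6)|0x23=0x963
Byte[9]=BF: continuation. acc=(acc<<6)|0x3F=0x258FF
Completed: cp=U+258FF (starts at byte 6)
Byte[10]=DB: 2-byte lead, need 1 cont bytes. acc=0x1B
Byte[11]=1A: expected 10xxxxxx continuation. INVALID

Answer: 11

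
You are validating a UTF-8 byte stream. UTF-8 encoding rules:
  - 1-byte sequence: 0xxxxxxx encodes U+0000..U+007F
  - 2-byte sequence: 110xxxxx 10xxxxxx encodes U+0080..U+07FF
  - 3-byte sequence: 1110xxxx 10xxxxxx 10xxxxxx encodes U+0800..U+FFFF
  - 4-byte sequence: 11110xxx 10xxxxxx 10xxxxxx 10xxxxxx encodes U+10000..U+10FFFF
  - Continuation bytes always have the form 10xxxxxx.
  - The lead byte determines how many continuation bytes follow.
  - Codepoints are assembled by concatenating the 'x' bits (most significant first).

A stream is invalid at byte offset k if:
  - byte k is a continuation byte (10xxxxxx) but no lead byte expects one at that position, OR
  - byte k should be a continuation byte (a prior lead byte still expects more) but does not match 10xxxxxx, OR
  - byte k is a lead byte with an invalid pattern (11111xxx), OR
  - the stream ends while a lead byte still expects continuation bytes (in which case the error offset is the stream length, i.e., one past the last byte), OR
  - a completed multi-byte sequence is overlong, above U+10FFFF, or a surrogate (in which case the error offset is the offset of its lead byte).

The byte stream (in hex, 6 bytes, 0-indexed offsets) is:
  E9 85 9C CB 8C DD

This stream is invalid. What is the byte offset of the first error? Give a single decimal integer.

Answer: 6

Derivation:
Byte[0]=E9: 3-byte lead, need 2 cont bytes. acc=0x9
Byte[1]=85: continuation. acc=(acc<<6)|0x05=0x245
Byte[2]=9C: continuation. acc=(acc<<6)|0x1C=0x915C
Completed: cp=U+915C (starts at byte 0)
Byte[3]=CB: 2-byte lead, need 1 cont bytes. acc=0xB
Byte[4]=8C: continuation. acc=(acc<<6)|0x0C=0x2CC
Completed: cp=U+02CC (starts at byte 3)
Byte[5]=DD: 2-byte lead, need 1 cont bytes. acc=0x1D
Byte[6]: stream ended, expected continuation. INVALID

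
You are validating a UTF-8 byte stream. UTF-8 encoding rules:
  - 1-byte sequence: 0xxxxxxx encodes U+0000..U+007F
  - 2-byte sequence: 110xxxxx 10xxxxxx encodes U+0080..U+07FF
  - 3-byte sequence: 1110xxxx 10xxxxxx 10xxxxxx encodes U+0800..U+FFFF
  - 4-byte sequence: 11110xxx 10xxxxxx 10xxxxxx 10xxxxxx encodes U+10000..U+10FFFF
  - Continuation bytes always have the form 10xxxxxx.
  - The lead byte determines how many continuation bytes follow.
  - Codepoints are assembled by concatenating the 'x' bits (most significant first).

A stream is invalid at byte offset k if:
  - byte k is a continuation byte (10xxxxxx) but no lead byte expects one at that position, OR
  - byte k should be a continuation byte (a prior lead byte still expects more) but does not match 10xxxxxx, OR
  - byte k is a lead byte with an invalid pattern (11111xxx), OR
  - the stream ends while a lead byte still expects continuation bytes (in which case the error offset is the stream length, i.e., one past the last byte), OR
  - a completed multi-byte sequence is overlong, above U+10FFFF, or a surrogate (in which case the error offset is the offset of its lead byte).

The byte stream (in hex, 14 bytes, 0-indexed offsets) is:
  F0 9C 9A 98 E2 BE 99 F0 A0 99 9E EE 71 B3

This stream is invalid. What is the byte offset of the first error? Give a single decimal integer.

Answer: 12

Derivation:
Byte[0]=F0: 4-byte lead, need 3 cont bytes. acc=0x0
Byte[1]=9C: continuation. acc=(acc<<6)|0x1C=0x1C
Byte[2]=9A: continuation. acc=(acc<<6)|0x1A=0x71A
Byte[3]=98: continuation. acc=(acc<<6)|0x18=0x1C698
Completed: cp=U+1C698 (starts at byte 0)
Byte[4]=E2: 3-byte lead, need 2 cont bytes. acc=0x2
Byte[5]=BE: continuation. acc=(acc<<6)|0x3E=0xBE
Byte[6]=99: continuation. acc=(acc<<6)|0x19=0x2F99
Completed: cp=U+2F99 (starts at byte 4)
Byte[7]=F0: 4-byte lead, need 3 cont bytes. acc=0x0
Byte[8]=A0: continuation. acc=(acc<<6)|0x20=0x20
Byte[9]=99: continuation. acc=(acc<<6)|0x19=0x819
Byte[10]=9E: continuation. acc=(acc<<6)|0x1E=0x2065E
Completed: cp=U+2065E (starts at byte 7)
Byte[11]=EE: 3-byte lead, need 2 cont bytes. acc=0xE
Byte[12]=71: expected 10xxxxxx continuation. INVALID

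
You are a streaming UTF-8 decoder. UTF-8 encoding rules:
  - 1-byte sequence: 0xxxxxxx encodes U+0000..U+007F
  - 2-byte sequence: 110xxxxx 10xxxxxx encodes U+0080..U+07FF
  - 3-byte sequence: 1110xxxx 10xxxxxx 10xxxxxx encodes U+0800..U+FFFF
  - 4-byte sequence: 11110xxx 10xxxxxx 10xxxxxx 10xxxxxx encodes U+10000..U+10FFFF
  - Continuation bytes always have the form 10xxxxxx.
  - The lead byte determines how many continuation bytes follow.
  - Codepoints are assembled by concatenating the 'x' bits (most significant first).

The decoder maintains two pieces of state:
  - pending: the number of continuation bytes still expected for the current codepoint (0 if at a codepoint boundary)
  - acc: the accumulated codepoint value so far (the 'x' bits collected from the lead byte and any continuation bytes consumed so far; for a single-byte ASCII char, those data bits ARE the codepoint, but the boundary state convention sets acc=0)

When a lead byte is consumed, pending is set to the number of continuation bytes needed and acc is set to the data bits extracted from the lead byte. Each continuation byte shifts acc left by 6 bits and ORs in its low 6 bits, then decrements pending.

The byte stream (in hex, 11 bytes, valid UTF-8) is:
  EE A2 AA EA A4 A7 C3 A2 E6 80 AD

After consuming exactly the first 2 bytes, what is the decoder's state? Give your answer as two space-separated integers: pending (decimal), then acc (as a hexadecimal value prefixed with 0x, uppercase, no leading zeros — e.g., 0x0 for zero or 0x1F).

Byte[0]=EE: 3-byte lead. pending=2, acc=0xE
Byte[1]=A2: continuation. acc=(acc<<6)|0x22=0x3A2, pending=1

Answer: 1 0x3A2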